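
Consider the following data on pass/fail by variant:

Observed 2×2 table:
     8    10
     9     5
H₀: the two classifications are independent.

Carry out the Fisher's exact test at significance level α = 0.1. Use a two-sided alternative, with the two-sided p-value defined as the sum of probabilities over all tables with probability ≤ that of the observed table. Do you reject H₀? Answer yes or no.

reject H₀: no

Margins: r₁=18, r₂=14, c₁=17, c₂=15, n=32
p_obs = C(18,8)·C(14,9)/C(32,17); sum pmf over tables with pmf ≤ p_obs
p-value (two-sided) = 0.30752
At α=0.1: p ≥ α → fail to reject H₀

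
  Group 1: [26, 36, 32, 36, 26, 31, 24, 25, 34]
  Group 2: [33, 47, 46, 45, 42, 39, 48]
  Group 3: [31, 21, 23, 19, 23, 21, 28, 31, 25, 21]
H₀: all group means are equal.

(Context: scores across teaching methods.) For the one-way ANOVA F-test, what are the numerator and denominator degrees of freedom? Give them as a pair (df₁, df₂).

k = 3 groups, N = 26 total
df = (k−1, N−k) = (3−1, 26−3) = (2, 23)

degrees of freedom = [2, 23]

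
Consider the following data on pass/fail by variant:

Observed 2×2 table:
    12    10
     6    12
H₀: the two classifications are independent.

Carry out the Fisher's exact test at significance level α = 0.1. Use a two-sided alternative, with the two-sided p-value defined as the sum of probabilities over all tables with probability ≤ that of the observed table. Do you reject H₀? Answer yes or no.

Margins: r₁=22, r₂=18, c₁=18, c₂=22, n=40
p_obs = C(22,12)·C(18,6)/C(40,18); sum pmf over tables with pmf ≤ p_obs
p-value (two-sided) = 0.21571
At α=0.1: p ≥ α → fail to reject H₀

reject H₀: no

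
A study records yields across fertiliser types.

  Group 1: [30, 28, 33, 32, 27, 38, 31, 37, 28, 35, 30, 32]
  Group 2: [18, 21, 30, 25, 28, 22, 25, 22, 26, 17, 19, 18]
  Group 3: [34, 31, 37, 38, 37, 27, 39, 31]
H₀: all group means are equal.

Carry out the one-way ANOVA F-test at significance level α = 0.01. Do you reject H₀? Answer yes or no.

Group means [31.75, 22.58, 34.25], grand mean 28.938
SSB = Σnᵢ(x̄ᵢ−x̄)² = 805.208; SSW = ΣΣ(x−x̄ᵢ)² = 458.667
MSB = 805.208/2 = 402.6042; MSW = 458.667/29 = 15.8161
F = MSB/MSW = 25.4554
df = (2, 29)
p-value (upper-tail) = 0.00000
At α=0.01: p < α → reject H₀

reject H₀: yes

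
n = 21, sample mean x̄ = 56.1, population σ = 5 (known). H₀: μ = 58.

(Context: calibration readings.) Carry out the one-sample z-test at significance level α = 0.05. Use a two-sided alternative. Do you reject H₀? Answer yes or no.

reject H₀: no

SE = σ/√n = 5/√21 = 1.0911
z = (x̄−μ₀)/SE = (56.1−58)/1.0911 = -1.7414
p-value (two-sided) = 0.08162
At α=0.05: p ≥ α → fail to reject H₀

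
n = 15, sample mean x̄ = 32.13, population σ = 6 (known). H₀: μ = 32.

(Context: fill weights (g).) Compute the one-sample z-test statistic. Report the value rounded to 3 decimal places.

SE = σ/√n = 6/√15 = 1.5492
z = (x̄−μ₀)/SE = (32.13−32)/1.5492 = 0.0839

test statistic = 0.084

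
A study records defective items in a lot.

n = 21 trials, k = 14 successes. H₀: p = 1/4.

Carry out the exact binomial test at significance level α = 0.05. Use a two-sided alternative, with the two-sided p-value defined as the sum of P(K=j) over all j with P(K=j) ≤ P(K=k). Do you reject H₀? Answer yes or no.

reject H₀: yes

Exact binomial: n=21, k=14, p₀=1/4=0.2500
P(X=j) = C(n,j)·p₀^j·(1−p₀)^(n−j); p = Σ P(X=j) over j with P(X=j) ≤ P(X=14)
p-value (two-sided) = 0.00007
At α=0.05: p < α → reject H₀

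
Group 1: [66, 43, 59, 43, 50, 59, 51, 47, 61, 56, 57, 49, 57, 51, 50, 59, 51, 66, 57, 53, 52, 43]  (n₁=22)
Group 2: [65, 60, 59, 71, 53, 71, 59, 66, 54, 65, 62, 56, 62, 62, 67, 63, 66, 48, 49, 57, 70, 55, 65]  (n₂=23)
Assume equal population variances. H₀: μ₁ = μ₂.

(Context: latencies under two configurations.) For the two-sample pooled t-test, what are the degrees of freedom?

degrees of freedom = 43

df = n₁ + n₂ − 2 = 22 + 23 − 2 = 43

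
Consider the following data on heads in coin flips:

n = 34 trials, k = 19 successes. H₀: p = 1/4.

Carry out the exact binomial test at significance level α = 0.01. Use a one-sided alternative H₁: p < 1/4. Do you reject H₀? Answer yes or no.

reject H₀: no

Exact binomial: n=34, k=19, p₀=1/4=0.2500
P(X≤19) from Σ C(n,i)·p₀^i·(1−p₀)^(n−i)
p-value (one-sided, H₁ less) = 0.99997
At α=0.01: p ≥ α → fail to reject H₀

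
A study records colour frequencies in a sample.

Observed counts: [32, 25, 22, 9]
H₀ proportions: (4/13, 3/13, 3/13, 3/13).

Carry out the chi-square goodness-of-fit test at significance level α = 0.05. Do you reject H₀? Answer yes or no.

n = 88; E_i = n·p_i = [27.08, 20.31, 20.31, 20.31]
χ² = (32−27.08)²/27.08 + (25−20.31)²/20.31 + (22−20.31)²/20.31 + (9−20.31)²/20.31 = 8.4167
df = 3
p-value (upper-tail) = 0.03814
At α=0.05: p < α → reject H₀

reject H₀: yes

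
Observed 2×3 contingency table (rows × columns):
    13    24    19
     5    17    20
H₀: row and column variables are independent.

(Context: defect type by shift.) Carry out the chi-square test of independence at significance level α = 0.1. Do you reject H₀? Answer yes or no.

reject H₀: no

Row totals [56, 42], col totals [18, 41, 39], n=98
χ² = (13−10.29)²/10.29 + (24−23.43)²/23.43 + (19−22.29)²/22.29 + (5−7.71)²/7.71 + (17−17.57)²/17.57 + (20−16.71)²/16.71 = 2.8342
df = 2
p-value (upper-tail) = 0.24242
At α=0.1: p ≥ α → fail to reject H₀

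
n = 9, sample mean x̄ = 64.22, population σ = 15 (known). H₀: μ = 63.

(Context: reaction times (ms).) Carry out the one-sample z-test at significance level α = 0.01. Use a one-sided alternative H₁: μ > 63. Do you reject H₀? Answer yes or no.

SE = σ/√n = 15/√9 = 5.0000
z = (x̄−μ₀)/SE = (64.22−63)/5.0000 = 0.2440
p-value (one-sided, H₁ greater) = 0.40362
At α=0.01: p ≥ α → fail to reject H₀

reject H₀: no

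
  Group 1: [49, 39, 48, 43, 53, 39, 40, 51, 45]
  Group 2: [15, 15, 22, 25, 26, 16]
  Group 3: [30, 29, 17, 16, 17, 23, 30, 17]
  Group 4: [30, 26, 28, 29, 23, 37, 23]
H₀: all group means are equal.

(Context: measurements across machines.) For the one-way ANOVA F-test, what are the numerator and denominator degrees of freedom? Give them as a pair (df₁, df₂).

k = 4 groups, N = 30 total
df = (k−1, N−k) = (4−1, 30−4) = (3, 26)

degrees of freedom = [3, 26]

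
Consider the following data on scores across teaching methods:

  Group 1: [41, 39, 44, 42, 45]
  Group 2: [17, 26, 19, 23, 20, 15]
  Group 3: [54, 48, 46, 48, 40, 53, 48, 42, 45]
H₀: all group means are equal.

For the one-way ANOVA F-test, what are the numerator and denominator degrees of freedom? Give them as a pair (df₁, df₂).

k = 3 groups, N = 20 total
df = (k−1, N−k) = (3−1, 20−3) = (2, 17)

degrees of freedom = [2, 17]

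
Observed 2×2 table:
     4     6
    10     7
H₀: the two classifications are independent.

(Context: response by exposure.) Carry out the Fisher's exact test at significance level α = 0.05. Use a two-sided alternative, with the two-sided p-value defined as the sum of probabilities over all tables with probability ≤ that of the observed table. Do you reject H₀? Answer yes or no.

reject H₀: no

Margins: r₁=10, r₂=17, c₁=14, c₂=13, n=27
p_obs = C(10,4)·C(17,10)/C(27,14); sum pmf over tables with pmf ≤ p_obs
p-value (two-sided) = 0.44007
At α=0.05: p ≥ α → fail to reject H₀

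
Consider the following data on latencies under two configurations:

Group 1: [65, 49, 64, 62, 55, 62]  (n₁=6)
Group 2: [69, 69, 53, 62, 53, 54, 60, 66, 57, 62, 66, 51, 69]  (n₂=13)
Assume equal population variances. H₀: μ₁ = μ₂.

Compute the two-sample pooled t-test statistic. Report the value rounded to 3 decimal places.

x̄₁=59.500, s₁=6.221, n₁=6
x̄₂=60.846, s₂=6.694, n₂=13
s_p² = [5·6.221² + 12·6.694²]/17 = 43.0113
SE = √(s_p²·(1/6+1/13)) = 3.2368
t = (59.500−60.846)/3.2368 = -0.4159
df = 17

test statistic = -0.416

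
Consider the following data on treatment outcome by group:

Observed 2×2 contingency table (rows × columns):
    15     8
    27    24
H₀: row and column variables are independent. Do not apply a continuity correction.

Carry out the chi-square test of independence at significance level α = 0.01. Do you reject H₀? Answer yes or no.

Row totals [23, 51], col totals [42, 32], n=74
χ² = (15−13.05)²/13.05 + (8−9.95)²/9.95 + (27−28.95)²/28.95 + (24−22.05)²/22.05 = 0.9733
df = 1
p-value (upper-tail) = 0.32385
At α=0.01: p ≥ α → fail to reject H₀

reject H₀: no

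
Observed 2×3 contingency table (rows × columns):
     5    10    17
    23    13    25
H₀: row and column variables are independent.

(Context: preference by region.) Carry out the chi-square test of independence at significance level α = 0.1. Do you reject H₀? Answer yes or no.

Row totals [32, 61], col totals [28, 23, 42], n=93
χ² = (5−9.63)²/9.63 + (10−7.91)²/7.91 + (17−14.45)²/14.45 + (23−18.37)²/18.37 + (13−15.09)²/15.09 + (25−27.55)²/27.55 = 4.9221
df = 2
p-value (upper-tail) = 0.08534
At α=0.1: p < α → reject H₀

reject H₀: yes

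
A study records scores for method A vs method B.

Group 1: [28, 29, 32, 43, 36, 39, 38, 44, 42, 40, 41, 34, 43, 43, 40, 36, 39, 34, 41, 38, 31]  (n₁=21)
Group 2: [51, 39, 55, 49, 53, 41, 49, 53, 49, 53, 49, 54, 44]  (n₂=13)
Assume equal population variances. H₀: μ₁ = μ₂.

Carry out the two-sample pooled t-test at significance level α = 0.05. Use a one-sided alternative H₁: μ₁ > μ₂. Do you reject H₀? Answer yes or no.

reject H₀: no

x̄₁=37.667, s₁=4.789, n₁=21
x̄₂=49.154, s₂=5.014, n₂=13
s_p² = [20·4.789² + 12·5.014²]/32 = 23.7612
SE = √(s_p²·(1/21+1/13)) = 1.7203
t = (37.667−49.154)/1.7203 = -6.6776
df = 32
p-value (one-sided, H₁ greater) = 1.00000
At α=0.05: p ≥ α → fail to reject H₀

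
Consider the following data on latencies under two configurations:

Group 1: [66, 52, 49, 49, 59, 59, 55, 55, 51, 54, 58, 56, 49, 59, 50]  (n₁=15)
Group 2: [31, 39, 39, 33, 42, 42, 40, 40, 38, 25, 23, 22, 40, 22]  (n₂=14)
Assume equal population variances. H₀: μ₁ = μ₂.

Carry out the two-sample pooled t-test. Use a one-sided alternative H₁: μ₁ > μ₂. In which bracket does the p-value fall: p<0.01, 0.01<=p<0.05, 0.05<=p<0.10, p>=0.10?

p-value bracket: p<0.01

x̄₁=54.733, s₁=4.906, n₁=15
x̄₂=34.000, s₂=7.854, n₂=14
s_p² = [14·4.906² + 13·7.854²]/27 = 42.1827
SE = √(s_p²·(1/15+1/14)) = 2.4136
t = (54.733−34.000)/2.4136 = 8.5904
df = 27
p-value (one-sided, H₁ greater) = 0.00000
→ bracket: p<0.01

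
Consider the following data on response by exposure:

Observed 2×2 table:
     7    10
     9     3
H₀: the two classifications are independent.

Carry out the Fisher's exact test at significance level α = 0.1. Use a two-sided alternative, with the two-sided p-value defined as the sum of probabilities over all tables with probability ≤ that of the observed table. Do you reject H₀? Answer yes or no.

Margins: r₁=17, r₂=12, c₁=16, c₂=13, n=29
p_obs = C(17,7)·C(12,9)/C(29,16); sum pmf over tables with pmf ≤ p_obs
p-value (two-sided) = 0.12975
At α=0.1: p ≥ α → fail to reject H₀

reject H₀: no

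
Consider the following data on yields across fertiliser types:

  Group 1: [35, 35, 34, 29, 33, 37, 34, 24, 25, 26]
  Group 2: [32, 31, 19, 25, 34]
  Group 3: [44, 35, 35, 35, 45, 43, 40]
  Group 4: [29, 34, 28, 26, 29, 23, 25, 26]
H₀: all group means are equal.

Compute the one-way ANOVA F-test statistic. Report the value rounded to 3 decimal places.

Group means [31.20, 28.20, 39.57, 27.50], grand mean 31.667
SSB = Σnᵢ(x̄ᵢ−x̄)² = 638.552; SSW = ΣΣ(x−x̄ᵢ)² = 556.114
MSB = 638.552/3 = 212.8508; MSW = 556.114/26 = 21.3890
F = MSB/MSW = 9.9514
df = (3, 26)

test statistic = 9.951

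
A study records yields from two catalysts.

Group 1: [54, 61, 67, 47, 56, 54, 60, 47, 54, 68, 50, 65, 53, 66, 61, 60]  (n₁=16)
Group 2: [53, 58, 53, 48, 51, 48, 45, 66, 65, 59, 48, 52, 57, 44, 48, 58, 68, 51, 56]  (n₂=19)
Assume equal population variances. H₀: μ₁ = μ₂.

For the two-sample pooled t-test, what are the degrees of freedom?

degrees of freedom = 33

df = n₁ + n₂ − 2 = 16 + 19 − 2 = 33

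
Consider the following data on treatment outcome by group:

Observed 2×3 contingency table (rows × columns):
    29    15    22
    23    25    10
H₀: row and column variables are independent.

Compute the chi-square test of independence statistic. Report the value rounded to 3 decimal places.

test statistic = 7.206

Row totals [66, 58], col totals [52, 40, 32], n=124
χ² = (29−27.68)²/27.68 + (15−21.29)²/21.29 + (22−17.03)²/17.03 + (23−24.32)²/24.32 + (25−18.71)²/18.71 + (10−14.97)²/14.97 = 7.2062
df = 2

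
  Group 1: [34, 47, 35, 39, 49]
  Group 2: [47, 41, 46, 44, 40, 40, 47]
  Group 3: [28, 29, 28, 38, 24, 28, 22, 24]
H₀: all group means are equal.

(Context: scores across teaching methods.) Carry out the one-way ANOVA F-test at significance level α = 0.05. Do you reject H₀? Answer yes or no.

reject H₀: yes

Group means [40.80, 43.57, 27.62], grand mean 36.500
SSB = Σnᵢ(x̄ᵢ−x̄)² = 1072.611; SSW = ΣΣ(x−x̄ᵢ)² = 418.389
MSB = 1072.611/2 = 536.3054; MSW = 418.389/17 = 24.6111
F = MSB/MSW = 21.7912
df = (2, 17)
p-value (upper-tail) = 0.00002
At α=0.05: p < α → reject H₀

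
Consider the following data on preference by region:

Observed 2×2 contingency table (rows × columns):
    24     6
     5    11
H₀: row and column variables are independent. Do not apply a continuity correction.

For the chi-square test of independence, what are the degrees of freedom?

df = (r−1)(c−1) = (2−1)·(2−1) = 1

degrees of freedom = 1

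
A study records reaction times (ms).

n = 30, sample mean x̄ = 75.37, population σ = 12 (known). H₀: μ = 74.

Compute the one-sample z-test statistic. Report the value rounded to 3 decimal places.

SE = σ/√n = 12/√30 = 2.1909
z = (x̄−μ₀)/SE = (75.37−74)/2.1909 = 0.6253

test statistic = 0.625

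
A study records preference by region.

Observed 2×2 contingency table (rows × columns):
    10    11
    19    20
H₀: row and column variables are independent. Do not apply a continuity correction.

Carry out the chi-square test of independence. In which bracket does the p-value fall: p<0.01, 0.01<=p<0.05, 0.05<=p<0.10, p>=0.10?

p-value bracket: p>=0.10

Row totals [21, 39], col totals [29, 31], n=60
χ² = (10−10.15)²/10.15 + (11−10.85)²/10.85 + (19−18.85)²/18.85 + (20−20.15)²/20.15 = 0.0066
df = 1
p-value (upper-tail) = 0.93525
→ bracket: p>=0.10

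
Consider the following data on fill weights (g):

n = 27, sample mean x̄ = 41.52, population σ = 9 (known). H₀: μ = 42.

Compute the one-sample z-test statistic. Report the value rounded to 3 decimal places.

SE = σ/√n = 9/√27 = 1.7321
z = (x̄−μ₀)/SE = (41.52−42)/1.7321 = -0.2771

test statistic = -0.277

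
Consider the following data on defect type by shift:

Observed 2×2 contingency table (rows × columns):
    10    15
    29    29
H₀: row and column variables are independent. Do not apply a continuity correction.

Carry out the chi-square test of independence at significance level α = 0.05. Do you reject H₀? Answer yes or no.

reject H₀: no

Row totals [25, 58], col totals [39, 44], n=83
χ² = (10−11.75)²/11.75 + (15−13.25)²/13.25 + (29−27.25)²/27.25 + (29−30.75)²/30.75 = 0.7013
df = 1
p-value (upper-tail) = 0.40233
At α=0.05: p ≥ α → fail to reject H₀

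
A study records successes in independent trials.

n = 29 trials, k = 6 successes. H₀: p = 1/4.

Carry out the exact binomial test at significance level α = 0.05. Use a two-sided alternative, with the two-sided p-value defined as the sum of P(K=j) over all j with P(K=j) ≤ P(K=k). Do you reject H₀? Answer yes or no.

reject H₀: no

Exact binomial: n=29, k=6, p₀=1/4=0.2500
P(X=j) = C(n,j)·p₀^j·(1−p₀)^(n−j); p = Σ P(X=j) over j with P(X=j) ≤ P(X=6)
p-value (two-sided) = 0.67430
At α=0.05: p ≥ α → fail to reject H₀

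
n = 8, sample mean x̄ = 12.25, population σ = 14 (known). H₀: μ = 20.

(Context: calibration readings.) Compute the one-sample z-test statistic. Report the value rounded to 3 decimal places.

SE = σ/√n = 14/√8 = 4.9497
z = (x̄−μ₀)/SE = (12.25−20)/4.9497 = -1.5657

test statistic = -1.566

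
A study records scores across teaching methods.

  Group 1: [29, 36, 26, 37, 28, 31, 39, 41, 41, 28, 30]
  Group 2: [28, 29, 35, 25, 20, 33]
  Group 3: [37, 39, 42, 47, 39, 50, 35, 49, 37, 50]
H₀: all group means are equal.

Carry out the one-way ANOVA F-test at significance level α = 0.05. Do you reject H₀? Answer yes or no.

reject H₀: yes

Group means [33.27, 28.33, 42.50], grand mean 35.593
SSB = Σnᵢ(x̄ᵢ−x̄)² = 852.503; SSW = ΣΣ(x−x̄ᵢ)² = 780.015
MSB = 852.503/2 = 426.2517; MSW = 780.015/24 = 32.5006
F = MSB/MSW = 13.1152
df = (2, 24)
p-value (upper-tail) = 0.00014
At α=0.05: p < α → reject H₀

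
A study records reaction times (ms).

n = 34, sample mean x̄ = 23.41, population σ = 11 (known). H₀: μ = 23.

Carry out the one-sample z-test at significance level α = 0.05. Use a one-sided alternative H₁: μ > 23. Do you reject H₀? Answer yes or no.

reject H₀: no

SE = σ/√n = 11/√34 = 1.8865
z = (x̄−μ₀)/SE = (23.41−23)/1.8865 = 0.2173
p-value (one-sided, H₁ greater) = 0.41397
At α=0.05: p ≥ α → fail to reject H₀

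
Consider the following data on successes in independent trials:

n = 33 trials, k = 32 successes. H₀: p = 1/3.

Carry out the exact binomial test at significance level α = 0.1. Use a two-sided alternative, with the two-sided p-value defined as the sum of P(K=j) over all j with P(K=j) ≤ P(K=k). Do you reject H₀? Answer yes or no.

Exact binomial: n=33, k=32, p₀=1/3=0.3333
P(X=j) = C(n,j)·p₀^j·(1−p₀)^(n−j); p = Σ P(X=j) over j with P(X=j) ≤ P(X=32)
p-value (two-sided) = 0.00000
At α=0.1: p < α → reject H₀

reject H₀: yes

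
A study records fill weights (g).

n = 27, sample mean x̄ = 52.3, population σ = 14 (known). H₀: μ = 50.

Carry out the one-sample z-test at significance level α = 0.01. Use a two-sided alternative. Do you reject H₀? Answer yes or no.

SE = σ/√n = 14/√27 = 2.6943
z = (x̄−μ₀)/SE = (52.3−50)/2.6943 = 0.8537
p-value (two-sided) = 0.39330
At α=0.01: p ≥ α → fail to reject H₀

reject H₀: no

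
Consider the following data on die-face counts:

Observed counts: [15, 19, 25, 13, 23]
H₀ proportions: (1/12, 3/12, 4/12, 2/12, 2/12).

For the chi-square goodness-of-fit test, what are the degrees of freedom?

df = k − 1 = 5 − 1 = 4

degrees of freedom = 4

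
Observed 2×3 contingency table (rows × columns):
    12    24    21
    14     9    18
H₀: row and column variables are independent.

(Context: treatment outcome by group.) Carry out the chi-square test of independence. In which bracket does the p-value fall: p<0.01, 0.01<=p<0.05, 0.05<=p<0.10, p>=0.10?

p-value bracket: 0.05<=p<0.10

Row totals [57, 41], col totals [26, 33, 39], n=98
χ² = (12−15.12)²/15.12 + (24−19.19)²/19.19 + (21−22.68)²/22.68 + (14−10.88)²/10.88 + (9−13.81)²/13.81 + (18−16.32)²/16.32 = 4.7163
df = 2
p-value (upper-tail) = 0.09460
→ bracket: 0.05<=p<0.10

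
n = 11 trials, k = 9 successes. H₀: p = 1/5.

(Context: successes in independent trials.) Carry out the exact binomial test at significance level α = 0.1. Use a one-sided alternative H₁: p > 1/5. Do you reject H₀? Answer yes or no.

reject H₀: yes

Exact binomial: n=11, k=9, p₀=1/5=0.2000
P(X≥9) from Σ C(n,i)·p₀^i·(1−p₀)^(n−i)
p-value (one-sided, H₁ greater) = 0.00002
At α=0.1: p < α → reject H₀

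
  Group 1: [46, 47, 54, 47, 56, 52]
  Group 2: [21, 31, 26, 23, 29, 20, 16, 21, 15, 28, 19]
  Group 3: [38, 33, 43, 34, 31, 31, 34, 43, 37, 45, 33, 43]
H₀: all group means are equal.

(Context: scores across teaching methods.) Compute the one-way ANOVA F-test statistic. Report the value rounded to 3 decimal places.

test statistic = 61.426

Group means [50.33, 22.64, 37.08], grand mean 34.345
SSB = Σnᵢ(x̄ᵢ−x̄)² = 3131.756; SSW = ΣΣ(x−x̄ᵢ)² = 662.795
MSB = 3131.756/2 = 1565.8781; MSW = 662.795/26 = 25.4921
F = MSB/MSW = 61.4259
df = (2, 26)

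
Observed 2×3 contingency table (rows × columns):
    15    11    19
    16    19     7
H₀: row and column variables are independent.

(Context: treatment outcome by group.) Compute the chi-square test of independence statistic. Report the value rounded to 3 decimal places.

Row totals [45, 42], col totals [31, 30, 26], n=87
χ² = (15−16.03)²/16.03 + (11−15.52)²/15.52 + (19−13.45)²/13.45 + (16−14.97)²/14.97 + (19−14.48)²/14.48 + (7−12.55)²/12.55 = 7.6097
df = 2

test statistic = 7.610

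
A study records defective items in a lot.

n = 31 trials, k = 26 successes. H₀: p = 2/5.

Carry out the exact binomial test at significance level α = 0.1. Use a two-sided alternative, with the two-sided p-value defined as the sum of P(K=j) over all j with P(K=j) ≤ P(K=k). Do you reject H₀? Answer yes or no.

reject H₀: yes

Exact binomial: n=31, k=26, p₀=2/5=0.4000
P(X=j) = C(n,j)·p₀^j·(1−p₀)^(n−j); p = Σ P(X=j) over j with P(X=j) ≤ P(X=26)
p-value (two-sided) = 0.00000
At α=0.1: p < α → reject H₀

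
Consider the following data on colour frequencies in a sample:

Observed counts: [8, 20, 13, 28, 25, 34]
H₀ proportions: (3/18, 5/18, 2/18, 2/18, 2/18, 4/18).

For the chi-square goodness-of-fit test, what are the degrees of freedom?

degrees of freedom = 5

df = k − 1 = 6 − 1 = 5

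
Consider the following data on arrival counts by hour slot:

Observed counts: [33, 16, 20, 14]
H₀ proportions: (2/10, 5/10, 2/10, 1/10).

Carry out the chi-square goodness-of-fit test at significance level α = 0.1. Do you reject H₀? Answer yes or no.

n = 83; E_i = n·p_i = [16.60, 41.50, 16.60, 8.30]
χ² = (33−16.60)²/16.60 + (16−41.50)²/41.50 + (20−16.60)²/16.60 + (14−8.30)²/8.30 = 36.4819
df = 3
p-value (upper-tail) = 0.00000
At α=0.1: p < α → reject H₀

reject H₀: yes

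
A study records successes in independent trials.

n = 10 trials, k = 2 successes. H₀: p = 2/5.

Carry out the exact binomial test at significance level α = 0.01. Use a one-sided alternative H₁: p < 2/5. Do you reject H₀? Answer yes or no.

reject H₀: no

Exact binomial: n=10, k=2, p₀=2/5=0.4000
P(X≤2) from Σ C(n,i)·p₀^i·(1−p₀)^(n−i)
p-value (one-sided, H₁ less) = 0.16729
At α=0.01: p ≥ α → fail to reject H₀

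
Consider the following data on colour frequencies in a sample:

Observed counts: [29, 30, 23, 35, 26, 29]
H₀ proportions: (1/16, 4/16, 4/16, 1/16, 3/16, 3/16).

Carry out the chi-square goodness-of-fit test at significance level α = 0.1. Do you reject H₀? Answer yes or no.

reject H₀: yes

n = 172; E_i = n·p_i = [10.75, 43.00, 43.00, 10.75, 32.25, 32.25]
χ² = (29−10.75)²/10.75 + (30−43.00)²/43.00 + (23−43.00)²/43.00 + (35−10.75)²/10.75 + (26−32.25)²/32.25 + (29−32.25)²/32.25 = 100.4574
df = 5
p-value (upper-tail) = 0.00000
At α=0.1: p < α → reject H₀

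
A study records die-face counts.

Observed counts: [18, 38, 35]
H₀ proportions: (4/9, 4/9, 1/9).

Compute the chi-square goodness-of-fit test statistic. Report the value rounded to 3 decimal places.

n = 91; E_i = n·p_i = [40.44, 40.44, 10.11]
χ² = (18−40.44)²/40.44 + (38−40.44)²/40.44 + (35−10.11)²/10.11 = 73.8681
df = 2

test statistic = 73.868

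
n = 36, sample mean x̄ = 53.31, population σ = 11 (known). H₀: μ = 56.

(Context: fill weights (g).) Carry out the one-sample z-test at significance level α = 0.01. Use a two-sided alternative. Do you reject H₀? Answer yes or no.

reject H₀: no

SE = σ/√n = 11/√36 = 1.8333
z = (x̄−μ₀)/SE = (53.31−56)/1.8333 = -1.4673
p-value (two-sided) = 0.14230
At α=0.01: p ≥ α → fail to reject H₀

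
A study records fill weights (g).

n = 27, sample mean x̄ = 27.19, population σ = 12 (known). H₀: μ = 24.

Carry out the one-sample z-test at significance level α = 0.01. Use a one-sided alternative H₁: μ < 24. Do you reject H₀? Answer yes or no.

SE = σ/√n = 12/√27 = 2.3094
z = (x̄−μ₀)/SE = (27.19−24)/2.3094 = 1.3813
p-value (one-sided, H₁ less) = 0.91641
At α=0.01: p ≥ α → fail to reject H₀

reject H₀: no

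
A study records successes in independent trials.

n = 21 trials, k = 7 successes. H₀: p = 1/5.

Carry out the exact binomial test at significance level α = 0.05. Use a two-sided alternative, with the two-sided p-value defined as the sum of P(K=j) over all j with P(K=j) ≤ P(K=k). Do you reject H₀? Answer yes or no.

Exact binomial: n=21, k=7, p₀=1/5=0.2000
P(X=j) = C(n,j)·p₀^j·(1−p₀)^(n−j); p = Σ P(X=j) over j with P(X=j) ≤ P(X=7)
p-value (two-sided) = 0.16616
At α=0.05: p ≥ α → fail to reject H₀

reject H₀: no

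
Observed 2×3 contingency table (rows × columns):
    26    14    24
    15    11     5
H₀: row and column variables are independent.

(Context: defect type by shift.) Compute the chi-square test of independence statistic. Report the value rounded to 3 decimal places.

Row totals [64, 31], col totals [41, 25, 29], n=95
χ² = (26−27.62)²/27.62 + (14−16.84)²/16.84 + (24−19.54)²/19.54 + (15−13.38)²/13.38 + (11−8.16)²/8.16 + (5−9.46)²/9.46 = 4.8859
df = 2

test statistic = 4.886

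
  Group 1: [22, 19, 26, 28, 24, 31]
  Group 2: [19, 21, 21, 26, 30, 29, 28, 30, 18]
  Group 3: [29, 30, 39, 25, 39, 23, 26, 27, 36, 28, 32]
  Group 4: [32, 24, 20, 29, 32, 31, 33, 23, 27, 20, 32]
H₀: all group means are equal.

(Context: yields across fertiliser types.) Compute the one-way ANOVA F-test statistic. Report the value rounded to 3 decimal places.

test statistic = 2.595

Group means [25.00, 24.67, 30.36, 27.55], grand mean 27.270
SSB = Σnᵢ(x̄ᵢ−x̄)² = 198.025; SSW = ΣΣ(x−x̄ᵢ)² = 839.273
MSB = 198.025/3 = 66.0082; MSW = 839.273/33 = 25.4325
F = MSB/MSW = 2.5954
df = (3, 33)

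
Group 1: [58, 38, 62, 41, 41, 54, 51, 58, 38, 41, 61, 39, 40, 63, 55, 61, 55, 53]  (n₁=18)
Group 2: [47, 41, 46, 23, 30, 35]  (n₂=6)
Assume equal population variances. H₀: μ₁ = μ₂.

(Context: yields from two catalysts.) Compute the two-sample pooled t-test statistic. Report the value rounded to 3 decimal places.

test statistic = 3.040

x̄₁=50.500, s₁=9.414, n₁=18
x̄₂=37.000, s₂=9.445, n₂=6
s_p² = [17·9.414² + 5·9.445²]/22 = 88.7500
SE = √(s_p²·(1/18+1/6)) = 4.4410
t = (50.500−37.000)/4.4410 = 3.0399
df = 22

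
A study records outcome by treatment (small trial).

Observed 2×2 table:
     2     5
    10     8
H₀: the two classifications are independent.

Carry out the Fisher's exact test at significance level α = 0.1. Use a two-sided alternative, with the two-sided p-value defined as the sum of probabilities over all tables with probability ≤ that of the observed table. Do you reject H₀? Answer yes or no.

reject H₀: no

Margins: r₁=7, r₂=18, c₁=12, c₂=13, n=25
p_obs = C(7,2)·C(18,10)/C(25,12); sum pmf over tables with pmf ≤ p_obs
p-value (two-sided) = 0.37826
At α=0.1: p ≥ α → fail to reject H₀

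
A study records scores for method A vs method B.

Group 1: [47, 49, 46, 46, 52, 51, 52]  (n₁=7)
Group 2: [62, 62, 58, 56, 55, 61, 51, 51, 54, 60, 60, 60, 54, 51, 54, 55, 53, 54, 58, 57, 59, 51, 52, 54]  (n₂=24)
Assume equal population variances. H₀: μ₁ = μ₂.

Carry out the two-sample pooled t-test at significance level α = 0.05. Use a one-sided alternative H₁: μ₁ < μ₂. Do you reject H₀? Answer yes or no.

reject H₀: yes

x̄₁=49.000, s₁=2.708, n₁=7
x̄₂=55.917, s₂=3.670, n₂=24
s_p² = [6·2.708² + 23·3.670²]/29 = 12.2011
SE = √(s_p²·(1/7+1/24)) = 1.5005
t = (49.000−55.917)/1.5005 = -4.6097
df = 29
p-value (one-sided, H₁ less) = 0.00004
At α=0.05: p < α → reject H₀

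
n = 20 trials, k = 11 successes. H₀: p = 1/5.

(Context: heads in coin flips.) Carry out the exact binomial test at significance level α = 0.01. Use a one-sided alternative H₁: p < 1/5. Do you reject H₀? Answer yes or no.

reject H₀: no

Exact binomial: n=20, k=11, p₀=1/5=0.2000
P(X≤11) from Σ C(n,i)·p₀^i·(1−p₀)^(n−i)
p-value (one-sided, H₁ less) = 0.99990
At α=0.01: p ≥ α → fail to reject H₀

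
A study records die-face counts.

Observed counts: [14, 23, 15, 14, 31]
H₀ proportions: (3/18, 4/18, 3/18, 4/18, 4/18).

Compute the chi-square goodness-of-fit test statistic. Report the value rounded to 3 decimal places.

n = 97; E_i = n·p_i = [16.17, 21.56, 16.17, 21.56, 21.56]
χ² = (14−16.17)²/16.17 + (23−21.56)²/21.56 + (15−16.17)²/16.17 + (14−21.56)²/21.56 + (31−21.56)²/21.56 = 7.2577
df = 4

test statistic = 7.258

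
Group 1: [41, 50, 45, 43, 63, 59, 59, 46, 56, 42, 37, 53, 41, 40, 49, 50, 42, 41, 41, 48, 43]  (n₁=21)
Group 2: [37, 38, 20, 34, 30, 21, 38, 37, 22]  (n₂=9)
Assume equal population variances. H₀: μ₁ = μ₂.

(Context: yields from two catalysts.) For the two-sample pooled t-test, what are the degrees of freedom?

df = n₁ + n₂ − 2 = 21 + 9 − 2 = 28

degrees of freedom = 28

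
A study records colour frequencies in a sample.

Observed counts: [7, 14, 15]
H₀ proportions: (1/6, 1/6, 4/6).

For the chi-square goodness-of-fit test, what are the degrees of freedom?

df = k − 1 = 3 − 1 = 2

degrees of freedom = 2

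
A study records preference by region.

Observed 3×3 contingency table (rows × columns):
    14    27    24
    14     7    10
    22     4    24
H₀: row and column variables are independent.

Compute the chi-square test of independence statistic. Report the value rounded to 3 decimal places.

test statistic = 19.351

Row totals [65, 31, 50], col totals [50, 38, 58], n=146
χ² = (14−22.26)²/22.26 + (27−16.92)²/16.92 + (24−25.82)²/25.82 + (14−10.62)²/10.62 + (7−8.07)²/8.07 + (10−12.32)²/12.32 + (22−17.12)²/17.12 + (4−13.01)²/13.01 + (24−19.86)²/19.86 = 19.3510
df = 4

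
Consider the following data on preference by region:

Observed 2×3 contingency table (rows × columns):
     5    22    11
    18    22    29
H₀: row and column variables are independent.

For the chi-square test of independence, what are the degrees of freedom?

degrees of freedom = 2

df = (r−1)(c−1) = (2−1)·(3−1) = 2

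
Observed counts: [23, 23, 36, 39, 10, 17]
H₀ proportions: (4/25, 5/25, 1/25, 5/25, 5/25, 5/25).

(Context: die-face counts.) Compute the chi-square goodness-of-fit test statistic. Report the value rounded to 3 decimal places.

n = 148; E_i = n·p_i = [23.68, 29.60, 5.92, 29.60, 29.60, 29.60]
χ² = (23−23.68)²/23.68 + (23−29.60)²/29.60 + (36−5.92)²/5.92 + (39−29.60)²/29.60 + (10−29.60)²/29.60 + (17−29.60)²/29.60 = 175.6571
df = 5

test statistic = 175.657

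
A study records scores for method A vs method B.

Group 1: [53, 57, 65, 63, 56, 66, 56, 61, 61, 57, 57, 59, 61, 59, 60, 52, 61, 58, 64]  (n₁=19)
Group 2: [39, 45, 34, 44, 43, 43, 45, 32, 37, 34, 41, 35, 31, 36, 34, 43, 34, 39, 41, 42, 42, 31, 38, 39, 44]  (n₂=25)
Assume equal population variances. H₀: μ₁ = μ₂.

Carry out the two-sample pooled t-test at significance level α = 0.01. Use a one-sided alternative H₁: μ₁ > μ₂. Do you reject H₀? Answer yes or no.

reject H₀: yes

x̄₁=59.263, s₁=3.784, n₁=19
x̄₂=38.640, s₂=4.563, n₂=25
s_p² = [18·3.784² + 24·4.563²]/42 = 18.0344
SE = √(s_p²·(1/19+1/25)) = 1.2925
t = (59.263−38.640)/1.2925 = 15.9560
df = 42
p-value (one-sided, H₁ greater) = 0.00000
At α=0.01: p < α → reject H₀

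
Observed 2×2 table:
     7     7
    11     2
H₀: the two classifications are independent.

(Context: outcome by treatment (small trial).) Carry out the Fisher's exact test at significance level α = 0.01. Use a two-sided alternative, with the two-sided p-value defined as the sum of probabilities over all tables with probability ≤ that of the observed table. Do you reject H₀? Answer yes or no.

reject H₀: no

Margins: r₁=14, r₂=13, c₁=18, c₂=9, n=27
p_obs = C(14,7)·C(13,11)/C(27,18); sum pmf over tables with pmf ≤ p_obs
p-value (two-sided) = 0.10319
At α=0.01: p ≥ α → fail to reject H₀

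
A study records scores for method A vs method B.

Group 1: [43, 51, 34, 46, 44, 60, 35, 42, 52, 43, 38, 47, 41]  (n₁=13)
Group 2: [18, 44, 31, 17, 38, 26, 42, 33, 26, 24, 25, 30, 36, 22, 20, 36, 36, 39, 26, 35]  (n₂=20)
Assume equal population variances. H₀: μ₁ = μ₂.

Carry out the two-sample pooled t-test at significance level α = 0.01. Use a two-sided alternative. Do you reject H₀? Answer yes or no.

reject H₀: yes

x̄₁=44.308, s₁=7.146, n₁=13
x̄₂=30.200, s₂=7.991, n₂=20
s_p² = [12·7.146² + 19·7.991²]/31 = 58.9022
SE = √(s_p²·(1/13+1/20)) = 2.7342
t = (44.308−30.200)/2.7342 = 5.1596
df = 31
p-value (two-sided) = 0.00001
At α=0.01: p < α → reject H₀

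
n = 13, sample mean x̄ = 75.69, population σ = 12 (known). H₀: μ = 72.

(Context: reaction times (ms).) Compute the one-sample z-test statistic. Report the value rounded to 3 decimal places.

SE = σ/√n = 12/√13 = 3.3282
z = (x̄−μ₀)/SE = (75.69−72)/3.3282 = 1.1087

test statistic = 1.109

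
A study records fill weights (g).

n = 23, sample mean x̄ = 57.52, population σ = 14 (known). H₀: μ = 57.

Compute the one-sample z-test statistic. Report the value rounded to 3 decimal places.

test statistic = 0.178

SE = σ/√n = 14/√23 = 2.9192
z = (x̄−μ₀)/SE = (57.52−57)/2.9192 = 0.1781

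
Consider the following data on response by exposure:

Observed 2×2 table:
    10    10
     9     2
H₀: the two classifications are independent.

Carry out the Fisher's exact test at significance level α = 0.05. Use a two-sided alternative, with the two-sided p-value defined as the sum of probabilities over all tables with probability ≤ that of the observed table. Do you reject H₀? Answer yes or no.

Margins: r₁=20, r₂=11, c₁=19, c₂=12, n=31
p_obs = C(20,10)·C(11,9)/C(31,19); sum pmf over tables with pmf ≤ p_obs
p-value (two-sided) = 0.12837
At α=0.05: p ≥ α → fail to reject H₀

reject H₀: no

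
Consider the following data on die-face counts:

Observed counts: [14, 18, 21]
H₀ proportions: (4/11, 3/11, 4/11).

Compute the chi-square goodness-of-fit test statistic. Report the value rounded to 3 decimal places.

test statistic = 2.467

n = 53; E_i = n·p_i = [19.27, 14.45, 19.27]
χ² = (14−19.27)²/19.27 + (18−14.45)²/14.45 + (21−19.27)²/19.27 = 2.4670
df = 2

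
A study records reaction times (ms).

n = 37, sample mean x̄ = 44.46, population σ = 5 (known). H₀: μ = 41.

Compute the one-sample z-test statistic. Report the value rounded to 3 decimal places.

test statistic = 4.209

SE = σ/√n = 5/√37 = 0.8220
z = (x̄−μ₀)/SE = (44.46−41)/0.8220 = 4.2093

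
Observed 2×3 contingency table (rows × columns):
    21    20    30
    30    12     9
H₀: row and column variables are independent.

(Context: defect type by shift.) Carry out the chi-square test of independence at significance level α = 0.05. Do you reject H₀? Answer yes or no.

reject H₀: yes

Row totals [71, 51], col totals [51, 32, 39], n=122
χ² = (21−29.68)²/29.68 + (20−18.62)²/18.62 + (30−22.70)²/22.70 + (30−21.32)²/21.32 + (12−13.38)²/13.38 + (9−16.30)²/16.30 = 11.9381
df = 2
p-value (upper-tail) = 0.00256
At α=0.05: p < α → reject H₀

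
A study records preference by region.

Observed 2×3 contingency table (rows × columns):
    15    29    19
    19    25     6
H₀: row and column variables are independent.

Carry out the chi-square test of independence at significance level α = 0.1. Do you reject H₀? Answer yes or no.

reject H₀: yes

Row totals [63, 50], col totals [34, 54, 25], n=113
χ² = (15−18.96)²/18.96 + (29−30.11)²/30.11 + (19−13.94)²/13.94 + (19−15.04)²/15.04 + (25−23.89)²/23.89 + (6−11.06)²/11.06 = 6.1122
df = 2
p-value (upper-tail) = 0.04707
At α=0.1: p < α → reject H₀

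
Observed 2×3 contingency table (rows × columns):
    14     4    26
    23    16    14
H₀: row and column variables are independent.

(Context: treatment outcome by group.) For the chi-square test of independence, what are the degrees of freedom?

df = (r−1)(c−1) = (2−1)·(3−1) = 2

degrees of freedom = 2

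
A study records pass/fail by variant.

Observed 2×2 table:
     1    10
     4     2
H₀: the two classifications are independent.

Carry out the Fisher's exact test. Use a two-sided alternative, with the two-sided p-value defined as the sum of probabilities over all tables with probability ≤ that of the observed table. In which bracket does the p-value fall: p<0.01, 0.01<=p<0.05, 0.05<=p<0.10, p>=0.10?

p-value bracket: 0.01<=p<0.05

Margins: r₁=11, r₂=6, c₁=5, c₂=12, n=17
p_obs = C(11,1)·C(6,4)/C(17,5); sum pmf over tables with pmf ≤ p_obs
p-value (two-sided) = 0.02763
→ bracket: 0.01<=p<0.05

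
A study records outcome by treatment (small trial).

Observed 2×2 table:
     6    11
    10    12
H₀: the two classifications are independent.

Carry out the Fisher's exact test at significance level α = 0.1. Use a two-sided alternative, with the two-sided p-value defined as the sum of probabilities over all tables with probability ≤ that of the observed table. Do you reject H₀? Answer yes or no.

reject H₀: no

Margins: r₁=17, r₂=22, c₁=16, c₂=23, n=39
p_obs = C(17,6)·C(22,10)/C(39,16); sum pmf over tables with pmf ≤ p_obs
p-value (two-sided) = 0.74348
At α=0.1: p ≥ α → fail to reject H₀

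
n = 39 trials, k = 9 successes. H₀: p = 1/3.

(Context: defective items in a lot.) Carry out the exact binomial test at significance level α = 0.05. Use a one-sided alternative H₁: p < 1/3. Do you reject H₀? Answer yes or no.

Exact binomial: n=39, k=9, p₀=1/3=0.3333
P(X≤9) from Σ C(n,i)·p₀^i·(1−p₀)^(n−i)
p-value (one-sided, H₁ less) = 0.11529
At α=0.05: p ≥ α → fail to reject H₀

reject H₀: no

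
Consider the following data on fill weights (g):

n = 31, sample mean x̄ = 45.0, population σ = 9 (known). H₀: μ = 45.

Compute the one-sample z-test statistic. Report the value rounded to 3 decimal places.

test statistic = 0.000

SE = σ/√n = 9/√31 = 1.6164
z = (x̄−μ₀)/SE = (45.0−45)/1.6164 = 0.0000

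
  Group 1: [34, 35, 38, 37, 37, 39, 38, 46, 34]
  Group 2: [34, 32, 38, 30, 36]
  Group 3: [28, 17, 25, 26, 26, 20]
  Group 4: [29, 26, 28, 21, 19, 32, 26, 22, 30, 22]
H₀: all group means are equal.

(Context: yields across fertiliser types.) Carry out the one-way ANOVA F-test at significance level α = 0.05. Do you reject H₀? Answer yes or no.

reject H₀: yes

Group means [37.56, 34.00, 23.67, 25.50], grand mean 30.167
SSB = Σnᵢ(x̄ᵢ−x̄)² = 1036.111; SSW = ΣΣ(x−x̄ᵢ)² = 404.056
MSB = 1036.111/3 = 345.3704; MSW = 404.056/26 = 15.5406
F = MSB/MSW = 22.2237
df = (3, 26)
p-value (upper-tail) = 0.00000
At α=0.05: p < α → reject H₀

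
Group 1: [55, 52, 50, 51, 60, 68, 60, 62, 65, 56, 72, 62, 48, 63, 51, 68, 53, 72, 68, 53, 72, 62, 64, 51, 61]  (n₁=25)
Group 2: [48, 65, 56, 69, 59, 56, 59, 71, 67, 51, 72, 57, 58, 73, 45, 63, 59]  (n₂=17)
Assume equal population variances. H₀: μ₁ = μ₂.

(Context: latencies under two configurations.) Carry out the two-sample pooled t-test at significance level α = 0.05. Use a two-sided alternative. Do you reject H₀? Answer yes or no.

x̄₁=59.960, s₁=7.575, n₁=25
x̄₂=60.471, s₂=8.262, n₂=17
s_p² = [24·7.575² + 16·8.262²]/40 = 61.7299
SE = √(s_p²·(1/25+1/17)) = 2.4699
t = (59.960−60.471)/2.4699 = -0.2067
df = 40
p-value (two-sided) = 0.83727
At α=0.05: p ≥ α → fail to reject H₀

reject H₀: no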